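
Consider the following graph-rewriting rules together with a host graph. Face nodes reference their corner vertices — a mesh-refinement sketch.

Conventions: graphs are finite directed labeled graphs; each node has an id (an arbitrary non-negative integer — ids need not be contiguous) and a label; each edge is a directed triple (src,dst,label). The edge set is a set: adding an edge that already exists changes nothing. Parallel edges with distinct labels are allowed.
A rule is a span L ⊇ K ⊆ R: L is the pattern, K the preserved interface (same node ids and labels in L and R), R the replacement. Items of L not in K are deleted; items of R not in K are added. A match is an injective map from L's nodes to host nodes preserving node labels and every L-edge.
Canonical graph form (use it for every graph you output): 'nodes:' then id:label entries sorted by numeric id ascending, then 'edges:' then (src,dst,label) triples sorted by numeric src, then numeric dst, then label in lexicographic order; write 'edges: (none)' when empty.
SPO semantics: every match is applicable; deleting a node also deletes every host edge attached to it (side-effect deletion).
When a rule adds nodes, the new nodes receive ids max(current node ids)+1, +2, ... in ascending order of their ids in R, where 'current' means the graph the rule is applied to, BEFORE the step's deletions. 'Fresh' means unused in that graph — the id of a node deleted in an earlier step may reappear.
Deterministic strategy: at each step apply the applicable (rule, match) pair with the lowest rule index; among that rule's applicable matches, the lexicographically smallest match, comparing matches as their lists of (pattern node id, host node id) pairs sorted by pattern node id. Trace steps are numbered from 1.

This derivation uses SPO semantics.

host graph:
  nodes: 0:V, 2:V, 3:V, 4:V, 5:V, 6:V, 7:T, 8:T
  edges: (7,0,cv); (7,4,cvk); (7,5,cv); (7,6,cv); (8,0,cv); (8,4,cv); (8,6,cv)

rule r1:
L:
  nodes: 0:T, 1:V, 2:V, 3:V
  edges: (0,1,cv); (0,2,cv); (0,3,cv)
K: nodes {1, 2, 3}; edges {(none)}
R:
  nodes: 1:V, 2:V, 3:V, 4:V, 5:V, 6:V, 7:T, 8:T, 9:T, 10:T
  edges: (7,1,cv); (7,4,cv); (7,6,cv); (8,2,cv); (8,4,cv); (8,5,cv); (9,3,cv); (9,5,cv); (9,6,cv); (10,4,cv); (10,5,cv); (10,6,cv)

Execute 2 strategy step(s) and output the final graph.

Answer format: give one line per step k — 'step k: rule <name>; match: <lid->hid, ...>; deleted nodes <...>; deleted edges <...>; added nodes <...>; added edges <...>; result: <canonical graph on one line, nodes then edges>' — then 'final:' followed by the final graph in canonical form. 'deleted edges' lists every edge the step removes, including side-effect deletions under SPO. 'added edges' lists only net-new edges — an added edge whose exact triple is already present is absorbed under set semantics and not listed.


step 1: rule r1; match: 0->7, 1->0, 2->5, 3->6; deleted nodes 7; deleted edges (7,0,cv); (7,4,cvk); (7,5,cv); (7,6,cv); added nodes 9, 10, 11, 12, 13, 14, 15; added edges (12,0,cv); (12,9,cv); (12,11,cv); (13,5,cv); (13,9,cv); (13,10,cv); (14,6,cv); (14,10,cv); (14,11,cv); (15,9,cv); (15,10,cv); (15,11,cv); result: nodes: 0:V, 2:V, 3:V, 4:V, 5:V, 6:V, 8:T, 9:V, 10:V, 11:V, 12:T, 13:T, 14:T, 15:T edges: (8,0,cv); (8,4,cv); (8,6,cv); (12,0,cv); (12,9,cv); (12,11,cv); (13,5,cv); (13,9,cv); (13,10,cv); (14,6,cv); (14,10,cv); (14,11,cv); (15,9,cv); (15,10,cv); (15,11,cv)
step 2: rule r1; match: 0->8, 1->0, 2->4, 3->6; deleted nodes 8; deleted edges (8,0,cv); (8,4,cv); (8,6,cv); added nodes 16, 17, 18, 19, 20, 21, 22; added edges (19,0,cv); (19,16,cv); (19,18,cv); (20,4,cv); (20,16,cv); (20,17,cv); (21,6,cv); (21,17,cv); (21,18,cv); (22,16,cv); (22,17,cv); (22,18,cv); result: nodes: 0:V, 2:V, 3:V, 4:V, 5:V, 6:V, 9:V, 10:V, 11:V, 12:T, 13:T, 14:T, 15:T, 16:V, 17:V, 18:V, 19:T, 20:T, 21:T, 22:T edges: (12,0,cv); (12,9,cv); (12,11,cv); (13,5,cv); (13,9,cv); (13,10,cv); (14,6,cv); (14,10,cv); (14,11,cv); (15,9,cv); (15,10,cv); (15,11,cv); (19,0,cv); (19,16,cv); (19,18,cv); (20,4,cv); (20,16,cv); (20,17,cv); (21,6,cv); (21,17,cv); (21,18,cv); (22,16,cv); (22,17,cv); (22,18,cv)
final:
nodes: 0:V, 2:V, 3:V, 4:V, 5:V, 6:V, 9:V, 10:V, 11:V, 12:T, 13:T, 14:T, 15:T, 16:V, 17:V, 18:V, 19:T, 20:T, 21:T, 22:T
edges: (12,0,cv); (12,9,cv); (12,11,cv); (13,5,cv); (13,9,cv); (13,10,cv); (14,6,cv); (14,10,cv); (14,11,cv); (15,9,cv); (15,10,cv); (15,11,cv); (19,0,cv); (19,16,cv); (19,18,cv); (20,4,cv); (20,16,cv); (20,17,cv); (21,6,cv); (21,17,cv); (21,18,cv); (22,16,cv); (22,17,cv); (22,18,cv)


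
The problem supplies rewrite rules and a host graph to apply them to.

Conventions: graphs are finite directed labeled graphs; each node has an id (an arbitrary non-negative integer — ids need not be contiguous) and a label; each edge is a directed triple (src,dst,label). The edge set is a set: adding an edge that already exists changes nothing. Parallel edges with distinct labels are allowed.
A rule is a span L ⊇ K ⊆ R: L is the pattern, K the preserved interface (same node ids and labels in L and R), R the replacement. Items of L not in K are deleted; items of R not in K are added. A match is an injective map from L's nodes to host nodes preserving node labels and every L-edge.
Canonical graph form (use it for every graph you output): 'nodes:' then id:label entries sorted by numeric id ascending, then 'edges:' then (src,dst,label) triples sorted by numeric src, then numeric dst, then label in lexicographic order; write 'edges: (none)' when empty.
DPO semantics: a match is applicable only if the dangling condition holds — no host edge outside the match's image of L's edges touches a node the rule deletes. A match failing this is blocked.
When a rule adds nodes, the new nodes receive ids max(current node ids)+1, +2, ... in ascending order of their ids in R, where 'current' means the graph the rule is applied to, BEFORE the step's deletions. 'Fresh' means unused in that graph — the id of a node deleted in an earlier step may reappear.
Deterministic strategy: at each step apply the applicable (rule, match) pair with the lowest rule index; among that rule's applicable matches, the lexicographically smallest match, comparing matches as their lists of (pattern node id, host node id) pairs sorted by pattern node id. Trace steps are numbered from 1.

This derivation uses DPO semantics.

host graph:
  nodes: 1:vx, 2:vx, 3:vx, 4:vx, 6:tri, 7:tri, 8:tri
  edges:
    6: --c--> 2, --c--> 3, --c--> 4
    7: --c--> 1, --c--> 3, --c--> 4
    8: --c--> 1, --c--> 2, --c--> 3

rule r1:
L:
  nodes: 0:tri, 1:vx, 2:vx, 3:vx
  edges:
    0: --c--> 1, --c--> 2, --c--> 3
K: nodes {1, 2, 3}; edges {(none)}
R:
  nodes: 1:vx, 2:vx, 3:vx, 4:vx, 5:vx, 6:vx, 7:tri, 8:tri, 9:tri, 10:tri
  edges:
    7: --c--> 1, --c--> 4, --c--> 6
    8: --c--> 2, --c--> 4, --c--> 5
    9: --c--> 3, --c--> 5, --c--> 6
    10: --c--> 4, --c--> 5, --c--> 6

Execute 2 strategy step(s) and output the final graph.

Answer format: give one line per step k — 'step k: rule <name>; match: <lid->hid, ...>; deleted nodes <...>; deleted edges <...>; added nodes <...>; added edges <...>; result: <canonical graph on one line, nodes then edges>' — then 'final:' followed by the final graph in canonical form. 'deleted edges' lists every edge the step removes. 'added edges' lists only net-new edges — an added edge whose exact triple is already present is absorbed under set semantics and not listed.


step 1: rule r1; match: 0->6, 1->2, 2->3, 3->4; deleted nodes 6; deleted edges (6,2,c); (6,3,c); (6,4,c); added nodes 9, 10, 11, 12, 13, 14, 15; added edges (12,2,c); (12,9,c); (12,11,c); (13,3,c); (13,9,c); (13,10,c); (14,4,c); (14,10,c); (14,11,c); (15,9,c); (15,10,c); (15,11,c); result: nodes: 1:vx, 2:vx, 3:vx, 4:vx, 7:tri, 8:tri, 9:vx, 10:vx, 11:vx, 12:tri, 13:tri, 14:tri, 15:tri edges: (7,1,c); (7,3,c); (7,4,c); (8,1,c); (8,2,c); (8,3,c); (12,2,c); (12,9,c); (12,11,c); (13,3,c); (13,9,c); (13,10,c); (14,4,c); (14,10,c); (14,11,c); (15,9,c); (15,10,c); (15,11,c)
step 2: rule r1; match: 0->7, 1->1, 2->3, 3->4; deleted nodes 7; deleted edges (7,1,c); (7,3,c); (7,4,c); added nodes 16, 17, 18, 19, 20, 21, 22; added edges (19,1,c); (19,16,c); (19,18,c); (20,3,c); (20,16,c); (20,17,c); (21,4,c); (21,17,c); (21,18,c); (22,16,c); (22,17,c); (22,18,c); result: nodes: 1:vx, 2:vx, 3:vx, 4:vx, 8:tri, 9:vx, 10:vx, 11:vx, 12:tri, 13:tri, 14:tri, 15:tri, 16:vx, 17:vx, 18:vx, 19:tri, 20:tri, 21:tri, 22:tri edges: (8,1,c); (8,2,c); (8,3,c); (12,2,c); (12,9,c); (12,11,c); (13,3,c); (13,9,c); (13,10,c); (14,4,c); (14,10,c); (14,11,c); (15,9,c); (15,10,c); (15,11,c); (19,1,c); (19,16,c); (19,18,c); (20,3,c); (20,16,c); (20,17,c); (21,4,c); (21,17,c); (21,18,c); (22,16,c); (22,17,c); (22,18,c)
final:
nodes: 1:vx, 2:vx, 3:vx, 4:vx, 8:tri, 9:vx, 10:vx, 11:vx, 12:tri, 13:tri, 14:tri, 15:tri, 16:vx, 17:vx, 18:vx, 19:tri, 20:tri, 21:tri, 22:tri
edges: (8,1,c); (8,2,c); (8,3,c); (12,2,c); (12,9,c); (12,11,c); (13,3,c); (13,9,c); (13,10,c); (14,4,c); (14,10,c); (14,11,c); (15,9,c); (15,10,c); (15,11,c); (19,1,c); (19,16,c); (19,18,c); (20,3,c); (20,16,c); (20,17,c); (21,4,c); (21,17,c); (21,18,c); (22,16,c); (22,17,c); (22,18,c)


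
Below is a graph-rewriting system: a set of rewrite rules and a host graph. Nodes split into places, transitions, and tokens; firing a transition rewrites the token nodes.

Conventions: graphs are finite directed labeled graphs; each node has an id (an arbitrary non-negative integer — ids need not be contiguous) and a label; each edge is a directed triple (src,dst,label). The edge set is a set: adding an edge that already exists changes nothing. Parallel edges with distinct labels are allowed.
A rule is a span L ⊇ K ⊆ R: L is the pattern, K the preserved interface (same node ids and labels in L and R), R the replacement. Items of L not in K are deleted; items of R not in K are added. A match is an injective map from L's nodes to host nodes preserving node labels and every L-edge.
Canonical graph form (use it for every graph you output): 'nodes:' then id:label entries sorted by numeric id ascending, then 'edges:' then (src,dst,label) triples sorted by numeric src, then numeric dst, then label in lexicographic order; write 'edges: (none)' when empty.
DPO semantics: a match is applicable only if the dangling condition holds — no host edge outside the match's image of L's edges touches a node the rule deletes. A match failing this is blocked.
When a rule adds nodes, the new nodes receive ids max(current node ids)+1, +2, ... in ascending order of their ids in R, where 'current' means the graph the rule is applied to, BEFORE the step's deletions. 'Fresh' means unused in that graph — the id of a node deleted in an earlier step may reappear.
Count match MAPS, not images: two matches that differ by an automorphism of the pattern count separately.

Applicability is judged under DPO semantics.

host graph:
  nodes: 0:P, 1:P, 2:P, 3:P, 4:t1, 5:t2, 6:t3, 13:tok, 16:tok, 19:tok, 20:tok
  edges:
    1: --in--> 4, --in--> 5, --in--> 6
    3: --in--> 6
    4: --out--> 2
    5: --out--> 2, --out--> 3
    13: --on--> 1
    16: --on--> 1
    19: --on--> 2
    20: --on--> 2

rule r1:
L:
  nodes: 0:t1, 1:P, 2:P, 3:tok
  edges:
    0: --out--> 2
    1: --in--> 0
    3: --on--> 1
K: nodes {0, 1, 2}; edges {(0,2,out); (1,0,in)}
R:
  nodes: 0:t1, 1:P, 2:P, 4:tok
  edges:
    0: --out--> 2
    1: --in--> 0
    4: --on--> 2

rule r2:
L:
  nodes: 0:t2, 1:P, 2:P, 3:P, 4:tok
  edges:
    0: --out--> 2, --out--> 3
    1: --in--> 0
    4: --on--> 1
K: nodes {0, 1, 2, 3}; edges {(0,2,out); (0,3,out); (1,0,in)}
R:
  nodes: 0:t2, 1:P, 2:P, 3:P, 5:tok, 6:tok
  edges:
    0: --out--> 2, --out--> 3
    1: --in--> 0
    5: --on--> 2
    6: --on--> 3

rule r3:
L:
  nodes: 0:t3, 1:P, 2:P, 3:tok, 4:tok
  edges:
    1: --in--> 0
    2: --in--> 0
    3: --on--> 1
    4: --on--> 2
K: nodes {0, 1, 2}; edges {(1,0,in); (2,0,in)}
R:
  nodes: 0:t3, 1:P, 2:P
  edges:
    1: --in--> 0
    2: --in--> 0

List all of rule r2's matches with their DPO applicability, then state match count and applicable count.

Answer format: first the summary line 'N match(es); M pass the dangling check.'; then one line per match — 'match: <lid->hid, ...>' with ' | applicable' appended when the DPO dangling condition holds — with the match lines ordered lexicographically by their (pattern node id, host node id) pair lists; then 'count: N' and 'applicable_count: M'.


4 match(es); 4 pass the dangling check.
match: 0->5, 1->1, 2->2, 3->3, 4->13 | applicable
match: 0->5, 1->1, 2->2, 3->3, 4->16 | applicable
match: 0->5, 1->1, 2->3, 3->2, 4->13 | applicable
match: 0->5, 1->1, 2->3, 3->2, 4->16 | applicable
count: 4
applicable_count: 4


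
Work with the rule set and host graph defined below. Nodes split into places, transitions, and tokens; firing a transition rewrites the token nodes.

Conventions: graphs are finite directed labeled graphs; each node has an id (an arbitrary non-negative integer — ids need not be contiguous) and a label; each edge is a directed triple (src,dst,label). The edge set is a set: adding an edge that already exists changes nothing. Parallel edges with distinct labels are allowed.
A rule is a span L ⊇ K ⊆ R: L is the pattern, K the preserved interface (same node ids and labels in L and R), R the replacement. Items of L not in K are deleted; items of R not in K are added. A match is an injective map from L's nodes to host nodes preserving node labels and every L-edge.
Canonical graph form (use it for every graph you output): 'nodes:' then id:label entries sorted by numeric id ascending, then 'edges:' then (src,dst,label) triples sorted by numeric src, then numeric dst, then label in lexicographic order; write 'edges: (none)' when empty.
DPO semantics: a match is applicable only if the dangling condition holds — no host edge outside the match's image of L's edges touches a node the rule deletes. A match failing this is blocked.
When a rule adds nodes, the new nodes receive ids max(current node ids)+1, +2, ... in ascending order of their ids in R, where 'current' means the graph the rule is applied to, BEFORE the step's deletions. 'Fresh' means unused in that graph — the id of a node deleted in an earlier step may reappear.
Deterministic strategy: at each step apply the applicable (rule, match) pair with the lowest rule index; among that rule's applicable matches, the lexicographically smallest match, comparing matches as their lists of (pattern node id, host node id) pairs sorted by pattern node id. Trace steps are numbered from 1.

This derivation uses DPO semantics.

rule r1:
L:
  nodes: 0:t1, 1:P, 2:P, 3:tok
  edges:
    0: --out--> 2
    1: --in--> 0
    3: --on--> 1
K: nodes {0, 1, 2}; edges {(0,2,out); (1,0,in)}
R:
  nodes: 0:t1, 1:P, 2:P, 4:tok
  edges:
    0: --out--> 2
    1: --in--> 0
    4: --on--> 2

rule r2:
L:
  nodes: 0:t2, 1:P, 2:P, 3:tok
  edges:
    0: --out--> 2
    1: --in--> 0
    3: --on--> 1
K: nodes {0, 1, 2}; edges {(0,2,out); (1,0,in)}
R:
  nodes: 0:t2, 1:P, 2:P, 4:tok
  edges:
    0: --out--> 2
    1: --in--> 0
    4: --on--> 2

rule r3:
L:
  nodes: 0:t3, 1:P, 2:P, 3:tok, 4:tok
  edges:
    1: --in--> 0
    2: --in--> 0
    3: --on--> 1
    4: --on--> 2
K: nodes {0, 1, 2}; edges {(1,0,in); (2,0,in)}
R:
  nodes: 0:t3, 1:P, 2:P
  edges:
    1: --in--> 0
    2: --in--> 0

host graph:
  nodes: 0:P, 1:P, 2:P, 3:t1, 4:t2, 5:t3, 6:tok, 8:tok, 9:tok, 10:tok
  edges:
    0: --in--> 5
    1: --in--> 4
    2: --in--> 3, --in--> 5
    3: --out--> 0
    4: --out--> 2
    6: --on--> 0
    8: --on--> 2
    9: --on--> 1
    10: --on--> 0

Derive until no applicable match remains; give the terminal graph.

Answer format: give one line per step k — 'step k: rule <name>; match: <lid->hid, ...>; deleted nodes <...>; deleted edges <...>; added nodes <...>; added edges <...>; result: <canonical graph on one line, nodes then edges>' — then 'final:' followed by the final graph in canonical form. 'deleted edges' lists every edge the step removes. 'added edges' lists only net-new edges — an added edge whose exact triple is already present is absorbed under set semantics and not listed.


step 1: rule r1; match: 0->3, 1->2, 2->0, 3->8; deleted nodes 8; deleted edges (8,2,on); added nodes 11; added edges (11,0,on); result: nodes: 0:P, 1:P, 2:P, 3:t1, 4:t2, 5:t3, 6:tok, 9:tok, 10:tok, 11:tok edges: (0,5,in); (1,4,in); (2,3,in); (2,5,in); (3,0,out); (4,2,out); (6,0,on); (9,1,on); (10,0,on); (11,0,on)
step 2: rule r2; match: 0->4, 1->1, 2->2, 3->9; deleted nodes 9; deleted edges (9,1,on); added nodes 12; added edges (12,2,on); result: nodes: 0:P, 1:P, 2:P, 3:t1, 4:t2, 5:t3, 6:tok, 10:tok, 11:tok, 12:tok edges: (0,5,in); (1,4,in); (2,3,in); (2,5,in); (3,0,out); (4,2,out); (6,0,on); (10,0,on); (11,0,on); (12,2,on)
step 3: rule r1; match: 0->3, 1->2, 2->0, 3->12; deleted nodes 12; deleted edges (12,2,on); added nodes 13; added edges (13,0,on); result: nodes: 0:P, 1:P, 2:P, 3:t1, 4:t2, 5:t3, 6:tok, 10:tok, 11:tok, 13:tok edges: (0,5,in); (1,4,in); (2,3,in); (2,5,in); (3,0,out); (4,2,out); (6,0,on); (10,0,on); (11,0,on); (13,0,on)
final:
nodes: 0:P, 1:P, 2:P, 3:t1, 4:t2, 5:t3, 6:tok, 10:tok, 11:tok, 13:tok
edges: (0,5,in); (1,4,in); (2,3,in); (2,5,in); (3,0,out); (4,2,out); (6,0,on); (10,0,on); (11,0,on); (13,0,on)


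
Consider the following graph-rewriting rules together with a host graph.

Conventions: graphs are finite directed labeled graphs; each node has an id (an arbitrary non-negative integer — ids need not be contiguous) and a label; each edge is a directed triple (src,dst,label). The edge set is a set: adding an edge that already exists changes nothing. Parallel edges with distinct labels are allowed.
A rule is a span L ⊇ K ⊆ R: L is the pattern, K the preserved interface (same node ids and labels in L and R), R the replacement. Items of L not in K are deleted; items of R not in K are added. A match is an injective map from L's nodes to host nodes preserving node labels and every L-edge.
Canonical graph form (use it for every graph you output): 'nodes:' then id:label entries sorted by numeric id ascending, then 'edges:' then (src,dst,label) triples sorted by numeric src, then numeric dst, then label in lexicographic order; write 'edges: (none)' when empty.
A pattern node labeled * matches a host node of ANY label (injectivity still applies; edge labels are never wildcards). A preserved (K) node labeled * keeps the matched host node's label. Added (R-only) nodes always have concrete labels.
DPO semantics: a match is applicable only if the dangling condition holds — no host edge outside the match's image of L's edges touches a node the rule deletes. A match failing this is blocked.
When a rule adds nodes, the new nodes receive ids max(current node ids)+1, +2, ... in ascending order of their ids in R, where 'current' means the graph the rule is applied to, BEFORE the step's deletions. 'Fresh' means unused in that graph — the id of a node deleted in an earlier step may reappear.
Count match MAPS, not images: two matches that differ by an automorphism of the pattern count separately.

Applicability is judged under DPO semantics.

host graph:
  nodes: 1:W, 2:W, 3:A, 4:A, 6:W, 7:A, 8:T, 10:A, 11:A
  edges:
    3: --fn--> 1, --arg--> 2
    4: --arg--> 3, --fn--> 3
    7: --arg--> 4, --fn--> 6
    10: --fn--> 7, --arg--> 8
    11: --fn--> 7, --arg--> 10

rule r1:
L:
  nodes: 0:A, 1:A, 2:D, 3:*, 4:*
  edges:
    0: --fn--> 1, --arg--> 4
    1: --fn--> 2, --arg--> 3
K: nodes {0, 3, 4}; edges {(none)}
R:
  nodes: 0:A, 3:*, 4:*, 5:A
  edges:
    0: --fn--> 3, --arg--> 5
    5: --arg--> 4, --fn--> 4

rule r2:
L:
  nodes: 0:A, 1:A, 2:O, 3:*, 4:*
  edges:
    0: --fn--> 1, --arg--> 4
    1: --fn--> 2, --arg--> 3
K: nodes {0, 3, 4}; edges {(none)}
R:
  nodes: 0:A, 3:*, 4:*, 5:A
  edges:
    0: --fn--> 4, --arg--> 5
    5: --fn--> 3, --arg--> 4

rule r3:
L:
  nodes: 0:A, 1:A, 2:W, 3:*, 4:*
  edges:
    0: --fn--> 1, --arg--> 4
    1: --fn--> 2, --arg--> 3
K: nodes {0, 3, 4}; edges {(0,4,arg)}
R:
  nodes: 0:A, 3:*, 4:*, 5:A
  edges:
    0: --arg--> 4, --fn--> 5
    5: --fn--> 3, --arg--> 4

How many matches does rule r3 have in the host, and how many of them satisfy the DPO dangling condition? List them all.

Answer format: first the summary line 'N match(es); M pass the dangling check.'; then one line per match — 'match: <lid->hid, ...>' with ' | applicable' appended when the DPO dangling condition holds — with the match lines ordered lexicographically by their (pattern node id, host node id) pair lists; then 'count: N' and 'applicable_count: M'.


2 match(es); 0 pass the dangling check.
match: 0->10, 1->7, 2->6, 3->4, 4->8
match: 0->11, 1->7, 2->6, 3->4, 4->10
count: 2
applicable_count: 0


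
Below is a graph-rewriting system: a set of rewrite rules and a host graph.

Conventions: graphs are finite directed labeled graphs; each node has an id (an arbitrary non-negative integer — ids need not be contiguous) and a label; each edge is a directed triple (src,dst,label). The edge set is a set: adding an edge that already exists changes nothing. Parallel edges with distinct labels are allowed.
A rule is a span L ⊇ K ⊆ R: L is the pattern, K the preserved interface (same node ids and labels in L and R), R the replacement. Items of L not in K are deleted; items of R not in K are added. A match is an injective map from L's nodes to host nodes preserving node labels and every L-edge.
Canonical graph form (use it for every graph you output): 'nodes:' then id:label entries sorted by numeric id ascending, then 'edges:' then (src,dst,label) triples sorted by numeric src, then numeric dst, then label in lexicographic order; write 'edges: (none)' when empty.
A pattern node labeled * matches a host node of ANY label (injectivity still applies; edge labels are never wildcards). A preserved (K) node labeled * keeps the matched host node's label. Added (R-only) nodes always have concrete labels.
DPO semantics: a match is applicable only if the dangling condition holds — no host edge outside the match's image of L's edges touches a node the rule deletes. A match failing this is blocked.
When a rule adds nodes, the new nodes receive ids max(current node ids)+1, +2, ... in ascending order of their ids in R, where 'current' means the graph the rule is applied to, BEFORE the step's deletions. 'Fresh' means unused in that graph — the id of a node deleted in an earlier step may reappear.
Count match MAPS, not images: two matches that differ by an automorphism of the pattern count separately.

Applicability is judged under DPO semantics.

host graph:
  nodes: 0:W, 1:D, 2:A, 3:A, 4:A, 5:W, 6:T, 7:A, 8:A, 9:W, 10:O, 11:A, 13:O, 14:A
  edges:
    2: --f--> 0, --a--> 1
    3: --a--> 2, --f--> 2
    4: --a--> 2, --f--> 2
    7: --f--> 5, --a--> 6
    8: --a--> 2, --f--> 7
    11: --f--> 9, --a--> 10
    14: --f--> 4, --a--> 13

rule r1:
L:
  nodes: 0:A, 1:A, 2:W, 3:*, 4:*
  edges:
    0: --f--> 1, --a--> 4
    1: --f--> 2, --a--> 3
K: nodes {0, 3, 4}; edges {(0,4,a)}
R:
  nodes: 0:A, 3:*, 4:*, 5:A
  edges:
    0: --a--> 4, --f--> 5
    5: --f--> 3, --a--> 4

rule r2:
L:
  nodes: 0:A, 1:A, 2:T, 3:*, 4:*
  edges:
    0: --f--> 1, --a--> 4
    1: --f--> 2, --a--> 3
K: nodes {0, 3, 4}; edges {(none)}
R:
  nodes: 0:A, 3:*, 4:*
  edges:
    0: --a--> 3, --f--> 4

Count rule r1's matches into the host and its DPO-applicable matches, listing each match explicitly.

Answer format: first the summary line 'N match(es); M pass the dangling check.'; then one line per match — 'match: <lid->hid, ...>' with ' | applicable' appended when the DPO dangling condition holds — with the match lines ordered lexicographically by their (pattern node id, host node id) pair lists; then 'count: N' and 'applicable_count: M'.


1 match(es); 1 pass the dangling check.
match: 0->8, 1->7, 2->5, 3->6, 4->2 | applicable
count: 1
applicable_count: 1


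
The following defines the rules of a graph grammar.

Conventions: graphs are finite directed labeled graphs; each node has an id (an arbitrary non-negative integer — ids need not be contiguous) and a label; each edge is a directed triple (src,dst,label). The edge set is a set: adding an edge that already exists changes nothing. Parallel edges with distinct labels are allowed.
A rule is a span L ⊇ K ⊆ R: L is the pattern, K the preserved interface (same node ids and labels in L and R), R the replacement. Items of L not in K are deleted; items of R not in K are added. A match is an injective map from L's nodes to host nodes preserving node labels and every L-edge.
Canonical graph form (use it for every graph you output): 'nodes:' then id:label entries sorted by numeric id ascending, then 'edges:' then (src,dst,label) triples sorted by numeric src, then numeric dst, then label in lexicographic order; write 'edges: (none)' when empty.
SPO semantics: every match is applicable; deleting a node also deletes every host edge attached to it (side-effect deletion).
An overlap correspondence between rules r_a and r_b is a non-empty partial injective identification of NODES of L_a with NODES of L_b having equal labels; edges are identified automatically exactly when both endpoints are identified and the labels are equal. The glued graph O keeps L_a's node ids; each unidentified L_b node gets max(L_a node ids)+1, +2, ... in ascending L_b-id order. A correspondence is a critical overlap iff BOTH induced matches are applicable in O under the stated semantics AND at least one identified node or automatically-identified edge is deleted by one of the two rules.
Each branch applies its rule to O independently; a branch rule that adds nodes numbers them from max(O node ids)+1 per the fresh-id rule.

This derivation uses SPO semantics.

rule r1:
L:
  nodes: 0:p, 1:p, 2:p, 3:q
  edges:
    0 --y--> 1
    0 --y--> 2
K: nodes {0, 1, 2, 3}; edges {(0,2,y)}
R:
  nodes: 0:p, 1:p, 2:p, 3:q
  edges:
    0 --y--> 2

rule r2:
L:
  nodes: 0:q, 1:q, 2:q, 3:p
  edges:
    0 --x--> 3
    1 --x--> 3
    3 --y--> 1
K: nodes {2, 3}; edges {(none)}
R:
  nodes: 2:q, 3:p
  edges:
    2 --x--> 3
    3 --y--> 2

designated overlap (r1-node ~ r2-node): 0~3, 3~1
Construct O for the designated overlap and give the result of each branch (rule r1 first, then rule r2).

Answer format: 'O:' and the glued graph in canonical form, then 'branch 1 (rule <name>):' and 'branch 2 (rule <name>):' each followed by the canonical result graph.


O:
nodes: 0:p, 1:p, 2:p, 3:q, 4:q, 5:q
edges: (0,1,y); (0,2,y); (0,3,y); (3,0,x); (4,0,x)
branch 1 (rule r1):
nodes: 0:p, 1:p, 2:p, 3:q, 4:q, 5:q
edges: (0,2,y); (0,3,y); (3,0,x); (4,0,x)
branch 2 (rule r2):
nodes: 0:p, 1:p, 2:p, 5:q
edges: (0,1,y); (0,2,y); (0,5,y); (5,0,x)


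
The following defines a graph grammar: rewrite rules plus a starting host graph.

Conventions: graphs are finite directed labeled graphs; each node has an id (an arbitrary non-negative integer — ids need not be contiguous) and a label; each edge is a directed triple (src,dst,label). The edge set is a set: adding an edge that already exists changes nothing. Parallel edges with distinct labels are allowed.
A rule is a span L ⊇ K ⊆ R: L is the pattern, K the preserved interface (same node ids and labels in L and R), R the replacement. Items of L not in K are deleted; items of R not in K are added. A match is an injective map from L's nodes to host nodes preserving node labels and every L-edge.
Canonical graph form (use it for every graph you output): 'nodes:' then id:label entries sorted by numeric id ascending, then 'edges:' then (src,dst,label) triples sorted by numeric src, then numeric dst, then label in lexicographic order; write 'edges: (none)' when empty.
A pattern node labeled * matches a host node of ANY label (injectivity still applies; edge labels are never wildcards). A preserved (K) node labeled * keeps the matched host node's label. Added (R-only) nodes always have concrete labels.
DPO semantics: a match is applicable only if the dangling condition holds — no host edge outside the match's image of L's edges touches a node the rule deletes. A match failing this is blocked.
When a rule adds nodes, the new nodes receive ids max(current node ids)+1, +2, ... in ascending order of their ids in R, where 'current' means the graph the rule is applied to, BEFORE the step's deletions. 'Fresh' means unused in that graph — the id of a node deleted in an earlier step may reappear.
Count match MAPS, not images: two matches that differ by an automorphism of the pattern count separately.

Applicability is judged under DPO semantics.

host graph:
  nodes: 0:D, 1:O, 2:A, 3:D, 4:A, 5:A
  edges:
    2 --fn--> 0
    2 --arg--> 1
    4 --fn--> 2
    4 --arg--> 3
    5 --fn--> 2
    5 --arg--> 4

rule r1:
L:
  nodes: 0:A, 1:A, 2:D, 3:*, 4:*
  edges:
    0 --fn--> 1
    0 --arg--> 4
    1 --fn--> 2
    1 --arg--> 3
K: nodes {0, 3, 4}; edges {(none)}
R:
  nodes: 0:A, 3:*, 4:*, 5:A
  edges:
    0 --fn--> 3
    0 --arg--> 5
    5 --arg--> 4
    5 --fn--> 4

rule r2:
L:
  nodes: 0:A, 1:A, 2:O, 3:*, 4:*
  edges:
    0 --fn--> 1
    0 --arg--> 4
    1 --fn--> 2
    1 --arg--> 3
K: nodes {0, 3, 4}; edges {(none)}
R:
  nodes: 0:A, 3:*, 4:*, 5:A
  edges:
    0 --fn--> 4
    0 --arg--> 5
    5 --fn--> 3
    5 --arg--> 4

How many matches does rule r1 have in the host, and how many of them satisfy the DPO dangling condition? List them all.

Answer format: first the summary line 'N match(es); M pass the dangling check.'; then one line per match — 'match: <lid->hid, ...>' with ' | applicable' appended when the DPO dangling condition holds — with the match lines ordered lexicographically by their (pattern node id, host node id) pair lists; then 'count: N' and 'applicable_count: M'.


2 match(es); 0 pass the dangling check.
match: 0->4, 1->2, 2->0, 3->1, 4->3
match: 0->5, 1->2, 2->0, 3->1, 4->4
count: 2
applicable_count: 0


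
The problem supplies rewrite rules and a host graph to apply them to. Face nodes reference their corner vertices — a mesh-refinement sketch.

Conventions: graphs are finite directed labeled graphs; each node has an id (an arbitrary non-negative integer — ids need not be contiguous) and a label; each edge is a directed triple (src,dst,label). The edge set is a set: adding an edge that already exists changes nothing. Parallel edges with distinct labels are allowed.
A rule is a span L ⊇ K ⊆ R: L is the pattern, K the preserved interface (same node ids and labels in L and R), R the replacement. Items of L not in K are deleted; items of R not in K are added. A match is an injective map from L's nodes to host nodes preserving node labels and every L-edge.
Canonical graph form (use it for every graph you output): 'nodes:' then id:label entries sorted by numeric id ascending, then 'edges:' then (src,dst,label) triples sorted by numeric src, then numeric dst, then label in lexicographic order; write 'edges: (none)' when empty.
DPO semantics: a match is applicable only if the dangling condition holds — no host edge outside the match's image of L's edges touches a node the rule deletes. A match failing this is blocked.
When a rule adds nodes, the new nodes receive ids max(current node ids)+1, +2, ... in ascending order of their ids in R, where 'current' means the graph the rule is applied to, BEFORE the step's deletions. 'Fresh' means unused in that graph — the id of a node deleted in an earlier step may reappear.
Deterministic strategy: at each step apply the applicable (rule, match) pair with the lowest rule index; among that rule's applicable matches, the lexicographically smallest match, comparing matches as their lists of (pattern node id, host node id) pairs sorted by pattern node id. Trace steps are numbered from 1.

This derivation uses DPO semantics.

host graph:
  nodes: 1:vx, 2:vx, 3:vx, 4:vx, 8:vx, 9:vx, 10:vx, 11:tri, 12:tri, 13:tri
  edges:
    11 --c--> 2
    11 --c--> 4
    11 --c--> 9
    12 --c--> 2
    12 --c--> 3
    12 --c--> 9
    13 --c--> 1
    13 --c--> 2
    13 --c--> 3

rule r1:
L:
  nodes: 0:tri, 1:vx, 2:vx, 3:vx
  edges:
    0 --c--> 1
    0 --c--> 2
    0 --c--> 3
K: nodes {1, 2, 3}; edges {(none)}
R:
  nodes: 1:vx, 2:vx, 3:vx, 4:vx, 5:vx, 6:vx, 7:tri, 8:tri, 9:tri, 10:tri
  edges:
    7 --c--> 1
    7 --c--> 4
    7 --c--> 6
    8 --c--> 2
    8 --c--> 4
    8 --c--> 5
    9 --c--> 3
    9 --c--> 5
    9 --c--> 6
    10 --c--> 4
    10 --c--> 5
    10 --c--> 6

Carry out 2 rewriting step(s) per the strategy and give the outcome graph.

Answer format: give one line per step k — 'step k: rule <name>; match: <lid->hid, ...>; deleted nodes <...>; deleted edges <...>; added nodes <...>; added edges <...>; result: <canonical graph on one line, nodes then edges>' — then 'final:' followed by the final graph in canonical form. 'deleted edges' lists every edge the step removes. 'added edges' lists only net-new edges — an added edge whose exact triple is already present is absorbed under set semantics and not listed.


step 1: rule r1; match: 0->11, 1->2, 2->4, 3->9; deleted nodes 11; deleted edges (11,2,c); (11,4,c); (11,9,c); added nodes 14, 15, 16, 17, 18, 19, 20; added edges (17,2,c); (17,14,c); (17,16,c); (18,4,c); (18,14,c); (18,15,c); (19,9,c); (19,15,c); (19,16,c); (20,14,c); (20,15,c); (20,16,c); result: nodes: 1:vx, 2:vx, 3:vx, 4:vx, 8:vx, 9:vx, 10:vx, 12:tri, 13:tri, 14:vx, 15:vx, 16:vx, 17:tri, 18:tri, 19:tri, 20:tri edges: (12,2,c); (12,3,c); (12,9,c); (13,1,c); (13,2,c); (13,3,c); (17,2,c); (17,14,c); (17,16,c); (18,4,c); (18,14,c); (18,15,c); (19,9,c); (19,15,c); (19,16,c); (20,14,c); (20,15,c); (20,16,c)
step 2: rule r1; match: 0->12, 1->2, 2->3, 3->9; deleted nodes 12; deleted edges (12,2,c); (12,3,c); (12,9,c); added nodes 21, 22, 23, 24, 25, 26, 27; added edges (24,2,c); (24,21,c); (24,23,c); (25,3,c); (25,21,c); (25,22,c); (26,9,c); (26,22,c); (26,23,c); (27,21,c); (27,22,c); (27,23,c); result: nodes: 1:vx, 2:vx, 3:vx, 4:vx, 8:vx, 9:vx, 10:vx, 13:tri, 14:vx, 15:vx, 16:vx, 17:tri, 18:tri, 19:tri, 20:tri, 21:vx, 22:vx, 23:vx, 24:tri, 25:tri, 26:tri, 27:tri edges: (13,1,c); (13,2,c); (13,3,c); (17,2,c); (17,14,c); (17,16,c); (18,4,c); (18,14,c); (18,15,c); (19,9,c); (19,15,c); (19,16,c); (20,14,c); (20,15,c); (20,16,c); (24,2,c); (24,21,c); (24,23,c); (25,3,c); (25,21,c); (25,22,c); (26,9,c); (26,22,c); (26,23,c); (27,21,c); (27,22,c); (27,23,c)
final:
nodes: 1:vx, 2:vx, 3:vx, 4:vx, 8:vx, 9:vx, 10:vx, 13:tri, 14:vx, 15:vx, 16:vx, 17:tri, 18:tri, 19:tri, 20:tri, 21:vx, 22:vx, 23:vx, 24:tri, 25:tri, 26:tri, 27:tri
edges: (13,1,c); (13,2,c); (13,3,c); (17,2,c); (17,14,c); (17,16,c); (18,4,c); (18,14,c); (18,15,c); (19,9,c); (19,15,c); (19,16,c); (20,14,c); (20,15,c); (20,16,c); (24,2,c); (24,21,c); (24,23,c); (25,3,c); (25,21,c); (25,22,c); (26,9,c); (26,22,c); (26,23,c); (27,21,c); (27,22,c); (27,23,c)


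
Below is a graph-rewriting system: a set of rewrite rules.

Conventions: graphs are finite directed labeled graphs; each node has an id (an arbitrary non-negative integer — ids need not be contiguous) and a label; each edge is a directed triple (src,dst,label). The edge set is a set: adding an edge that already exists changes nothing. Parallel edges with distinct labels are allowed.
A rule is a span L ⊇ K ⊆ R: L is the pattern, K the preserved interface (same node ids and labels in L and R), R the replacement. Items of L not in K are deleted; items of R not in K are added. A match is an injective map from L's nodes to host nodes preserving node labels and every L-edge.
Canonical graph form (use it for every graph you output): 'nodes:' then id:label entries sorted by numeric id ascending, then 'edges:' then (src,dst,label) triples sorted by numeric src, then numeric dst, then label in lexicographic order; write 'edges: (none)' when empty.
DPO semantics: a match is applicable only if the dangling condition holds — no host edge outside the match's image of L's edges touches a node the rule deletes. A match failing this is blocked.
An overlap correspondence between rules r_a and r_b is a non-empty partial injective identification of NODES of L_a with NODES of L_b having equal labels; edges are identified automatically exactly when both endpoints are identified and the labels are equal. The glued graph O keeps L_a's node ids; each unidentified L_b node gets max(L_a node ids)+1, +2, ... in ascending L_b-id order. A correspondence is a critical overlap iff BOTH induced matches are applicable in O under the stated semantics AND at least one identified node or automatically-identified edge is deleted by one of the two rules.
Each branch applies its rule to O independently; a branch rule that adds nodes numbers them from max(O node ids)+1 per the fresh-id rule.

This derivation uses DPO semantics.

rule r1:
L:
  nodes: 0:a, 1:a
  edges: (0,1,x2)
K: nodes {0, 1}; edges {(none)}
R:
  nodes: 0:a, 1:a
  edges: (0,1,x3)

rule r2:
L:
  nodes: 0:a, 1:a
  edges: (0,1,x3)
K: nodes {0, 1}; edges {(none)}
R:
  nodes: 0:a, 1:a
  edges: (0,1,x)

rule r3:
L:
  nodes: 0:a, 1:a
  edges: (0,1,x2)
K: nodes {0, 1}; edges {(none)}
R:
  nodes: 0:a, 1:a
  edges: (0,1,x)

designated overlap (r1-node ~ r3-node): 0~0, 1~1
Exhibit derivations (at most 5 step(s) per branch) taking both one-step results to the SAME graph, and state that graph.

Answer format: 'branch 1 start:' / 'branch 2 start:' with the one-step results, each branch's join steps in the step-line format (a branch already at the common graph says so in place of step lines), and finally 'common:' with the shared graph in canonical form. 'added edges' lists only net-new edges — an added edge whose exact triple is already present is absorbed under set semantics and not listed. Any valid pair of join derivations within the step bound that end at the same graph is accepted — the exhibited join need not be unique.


branch 1 start:
nodes: 0:a, 1:a
edges: (0,1,x3)
branch 2 start:
nodes: 0:a, 1:a
edges: (0,1,x)
branch 1 step 1: rule r2; match: 0->0, 1->1; deleted nodes (none); deleted edges (0,1,x3); added nodes (none); added edges (0,1,x); result: nodes: 0:a, 1:a edges: (0,1,x)
branch 2: already at the common graph (0 steps)
common:
nodes: 0:a, 1:a
edges: (0,1,x)


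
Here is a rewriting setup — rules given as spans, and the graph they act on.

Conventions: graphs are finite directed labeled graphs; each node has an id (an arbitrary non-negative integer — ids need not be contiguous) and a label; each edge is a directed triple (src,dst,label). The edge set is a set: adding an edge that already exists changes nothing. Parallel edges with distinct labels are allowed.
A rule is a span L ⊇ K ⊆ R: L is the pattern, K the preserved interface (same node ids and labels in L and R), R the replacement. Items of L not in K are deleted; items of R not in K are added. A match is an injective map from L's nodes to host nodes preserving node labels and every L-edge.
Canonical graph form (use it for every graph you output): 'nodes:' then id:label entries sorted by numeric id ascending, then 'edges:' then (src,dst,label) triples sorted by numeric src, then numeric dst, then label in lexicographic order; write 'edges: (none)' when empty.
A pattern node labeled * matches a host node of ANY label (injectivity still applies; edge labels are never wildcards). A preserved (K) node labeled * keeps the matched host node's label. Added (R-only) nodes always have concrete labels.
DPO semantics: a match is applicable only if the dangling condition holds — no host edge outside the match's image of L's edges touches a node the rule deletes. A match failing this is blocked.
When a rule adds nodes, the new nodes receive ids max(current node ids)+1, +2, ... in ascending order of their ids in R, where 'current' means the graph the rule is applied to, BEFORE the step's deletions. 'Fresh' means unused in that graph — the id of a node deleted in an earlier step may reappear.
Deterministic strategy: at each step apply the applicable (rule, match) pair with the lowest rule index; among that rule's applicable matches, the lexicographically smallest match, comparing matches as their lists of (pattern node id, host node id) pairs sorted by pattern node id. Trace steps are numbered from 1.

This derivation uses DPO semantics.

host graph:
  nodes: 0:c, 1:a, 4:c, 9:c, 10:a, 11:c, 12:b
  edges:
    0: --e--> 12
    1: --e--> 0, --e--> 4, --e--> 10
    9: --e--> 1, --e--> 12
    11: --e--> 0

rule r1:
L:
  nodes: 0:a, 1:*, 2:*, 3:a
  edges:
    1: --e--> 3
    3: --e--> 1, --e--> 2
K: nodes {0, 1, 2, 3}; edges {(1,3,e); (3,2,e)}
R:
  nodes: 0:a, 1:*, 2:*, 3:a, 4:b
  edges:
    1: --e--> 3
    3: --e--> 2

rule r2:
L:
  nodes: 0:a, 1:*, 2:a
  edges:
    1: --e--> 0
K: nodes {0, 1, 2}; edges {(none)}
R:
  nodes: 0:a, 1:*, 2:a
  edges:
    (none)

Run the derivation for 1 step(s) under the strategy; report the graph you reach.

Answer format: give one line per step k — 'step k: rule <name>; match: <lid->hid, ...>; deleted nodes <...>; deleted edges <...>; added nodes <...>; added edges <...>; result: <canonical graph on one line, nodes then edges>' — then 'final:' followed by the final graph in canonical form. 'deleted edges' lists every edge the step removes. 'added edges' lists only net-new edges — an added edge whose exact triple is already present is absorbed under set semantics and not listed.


step 1: rule r2; match: 0->1, 1->9, 2->10; deleted nodes (none); deleted edges (9,1,e); added nodes (none); added edges (none); result: nodes: 0:c, 1:a, 4:c, 9:c, 10:a, 11:c, 12:b edges: (0,12,e); (1,0,e); (1,4,e); (1,10,e); (9,12,e); (11,0,e)
final:
nodes: 0:c, 1:a, 4:c, 9:c, 10:a, 11:c, 12:b
edges: (0,12,e); (1,0,e); (1,4,e); (1,10,e); (9,12,e); (11,0,e)
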